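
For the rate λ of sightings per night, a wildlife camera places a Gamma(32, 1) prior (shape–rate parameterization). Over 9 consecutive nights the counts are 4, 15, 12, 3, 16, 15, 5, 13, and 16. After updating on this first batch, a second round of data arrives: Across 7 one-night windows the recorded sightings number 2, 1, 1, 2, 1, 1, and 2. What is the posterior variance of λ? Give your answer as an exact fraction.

Total count: 4 + 15 + 12 + 3 + 16 + 15 + 5 + 13 + 16 = 99.
Total exposure: 9 nights.
After the first batch: Gamma(32 + 99, 1 + 9) = Gamma(131, 10).
Total count: 2 + 1 + 1 + 2 + 1 + 1 + 2 = 10.
Total exposure: 7 nights.
After the second batch: Gamma(131 + 10, 10 + 7) = Gamma(141, 17).
Posterior variance = α'/β'² = 141/289.

141/289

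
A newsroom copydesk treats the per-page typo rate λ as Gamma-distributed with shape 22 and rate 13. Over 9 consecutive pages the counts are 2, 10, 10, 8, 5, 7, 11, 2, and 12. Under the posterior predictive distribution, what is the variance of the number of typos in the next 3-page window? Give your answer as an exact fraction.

6675/484

Total count: 2 + 10 + 10 + 8 + 5 + 7 + 11 + 2 + 12 = 67.
Total exposure: 9 pages.
Posterior: α' = 22 + 67 = 89, β' = 13 + 9 = 22.
The posterior predictive for a window of length T is Negative Binomial with variance T·α'·(β'+T)/β'² = 3·89·25/484 = 6675/484.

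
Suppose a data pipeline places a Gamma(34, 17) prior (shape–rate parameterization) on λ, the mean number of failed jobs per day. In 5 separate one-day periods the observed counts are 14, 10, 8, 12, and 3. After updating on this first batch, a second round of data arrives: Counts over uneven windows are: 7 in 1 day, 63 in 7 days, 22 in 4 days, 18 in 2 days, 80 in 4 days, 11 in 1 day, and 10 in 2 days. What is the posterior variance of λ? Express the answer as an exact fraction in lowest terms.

Total count: 14 + 10 + 8 + 12 + 3 = 47.
Total exposure: 5 days.
After the first batch: Gamma(34 + 47, 17 + 5) = Gamma(81, 22).
Total count: 7 + 63 + 22 + 18 + 80 + 11 + 10 = 211.
Total exposure: 1 + 7 + 4 + 2 + 4 + 1 + 2 = 21 days.
After the second batch: Gamma(81 + 211, 22 + 21) = Gamma(292, 43).
Posterior variance = α'/β'² = 292/1849.

292/1849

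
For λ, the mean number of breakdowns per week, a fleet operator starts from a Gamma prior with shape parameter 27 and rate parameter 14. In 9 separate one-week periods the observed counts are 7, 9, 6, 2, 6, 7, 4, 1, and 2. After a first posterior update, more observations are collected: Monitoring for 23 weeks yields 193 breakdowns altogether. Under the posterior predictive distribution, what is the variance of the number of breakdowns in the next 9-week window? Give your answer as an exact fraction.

32670/529

Total count: 7 + 9 + 6 + 2 + 6 + 7 + 4 + 1 + 2 = 44.
Total exposure: 9 weeks.
After the first batch: Gamma(27 + 44, 14 + 9) = Gamma(71, 23).
Total count 193 over total exposure 23 weeks.
After the second batch: Gamma(71 + 193, 23 + 23) = Gamma(264, 46).
The posterior predictive for a window of length T is Negative Binomial with variance T·α'·(β'+T)/β'² = 9·264·55/2116 = 32670/529.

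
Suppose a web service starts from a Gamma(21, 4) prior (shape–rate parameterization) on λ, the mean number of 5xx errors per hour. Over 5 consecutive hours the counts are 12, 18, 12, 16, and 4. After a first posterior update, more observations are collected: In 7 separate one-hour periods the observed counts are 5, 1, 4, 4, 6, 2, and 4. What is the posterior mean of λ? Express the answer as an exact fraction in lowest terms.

109/16

Total count: 12 + 18 + 12 + 16 + 4 = 62.
Total exposure: 5 hours.
After the first batch: Gamma(21 + 62, 4 + 5) = Gamma(83, 9).
Total count: 5 + 1 + 4 + 4 + 6 + 2 + 4 = 26.
Total exposure: 7 hours.
After the second batch: Gamma(83 + 26, 9 + 7) = Gamma(109, 16).
Posterior mean = α'/β' = 109/16.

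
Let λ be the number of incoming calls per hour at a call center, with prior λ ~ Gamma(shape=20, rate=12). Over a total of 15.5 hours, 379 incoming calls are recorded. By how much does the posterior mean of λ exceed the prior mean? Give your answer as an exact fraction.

Total count 379 over total exposure 15.5 hours.
Gamma(α, β) with Poisson data over total exposure Σt gives posterior Gamma(α+Σx, β+Σt) = Gamma(399, 55/2).
Posterior mean = 399/(55/2) = 798/55; prior mean = 20/12 = 5/3. Difference = 798/55 − 5/3 = 2119/165.

2119/165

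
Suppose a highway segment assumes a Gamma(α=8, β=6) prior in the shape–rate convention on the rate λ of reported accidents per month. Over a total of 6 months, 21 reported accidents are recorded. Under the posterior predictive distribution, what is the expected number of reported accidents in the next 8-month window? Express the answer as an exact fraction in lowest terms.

58/3

Total count 21 over total exposure 6 months.
Conjugate update: add total count to the shape and total exposure to the rate, giving Gamma(29, 12).
Predictive mean over an 8-month window = T·E[λ|data] = 8·29/12 = 58/3.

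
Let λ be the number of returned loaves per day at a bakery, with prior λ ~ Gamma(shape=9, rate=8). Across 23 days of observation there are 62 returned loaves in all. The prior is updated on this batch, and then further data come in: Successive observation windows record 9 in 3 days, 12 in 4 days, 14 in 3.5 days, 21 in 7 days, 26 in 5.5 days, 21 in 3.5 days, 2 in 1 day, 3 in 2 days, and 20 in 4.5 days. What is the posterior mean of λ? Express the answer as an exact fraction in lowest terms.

199/65

Total count 62 over total exposure 23 days.
After the first batch: Gamma(9 + 62, 8 + 23) = Gamma(71, 31).
Total count: 9 + 12 + 14 + 21 + 26 + 21 + 2 + 3 + 20 = 128.
Total exposure: 3 + 4 + 3.5 + 7 + 5.5 + 3.5 + 1 + 2 + 4.5 = 34 days.
After the second batch: Gamma(71 + 128, 31 + 34) = Gamma(199, 65).
Posterior mean = α'/β' = 199/65.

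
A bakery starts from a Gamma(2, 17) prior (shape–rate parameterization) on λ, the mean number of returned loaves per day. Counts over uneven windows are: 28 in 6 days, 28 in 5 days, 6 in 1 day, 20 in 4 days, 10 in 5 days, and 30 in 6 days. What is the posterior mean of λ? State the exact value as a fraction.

31/11

Total count: 28 + 28 + 6 + 20 + 10 + 30 = 122.
Total exposure: 6 + 5 + 1 + 4 + 5 + 6 = 27 days.
Gamma(α, β) with Poisson data over total exposure Σt gives posterior Gamma(α+Σx, β+Σt) = Gamma(124, 44).
Posterior mean = α'/β' = 124/44 = 31/11.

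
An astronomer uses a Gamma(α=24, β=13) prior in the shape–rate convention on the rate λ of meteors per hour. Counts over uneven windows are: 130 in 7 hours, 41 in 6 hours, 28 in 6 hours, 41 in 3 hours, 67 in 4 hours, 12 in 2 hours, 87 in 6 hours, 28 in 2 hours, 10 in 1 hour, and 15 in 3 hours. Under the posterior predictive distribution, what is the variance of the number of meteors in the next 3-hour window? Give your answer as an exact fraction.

81144/2809

Total count: 130 + 41 + 28 + 41 + 67 + 12 + 87 + 28 + 10 + 15 = 459.
Total exposure: 7 + 6 + 6 + 3 + 4 + 2 + 6 + 2 + 1 + 3 = 40 hours.
The Gamma prior is conjugate for the Poisson rate, so λ | data ~ Gamma(24+459, 13+40) = Gamma(483, 53).
The posterior predictive for a window of length T is Negative Binomial with variance T·α'·(β'+T)/β'² = 3·483·56/2809 = 81144/2809.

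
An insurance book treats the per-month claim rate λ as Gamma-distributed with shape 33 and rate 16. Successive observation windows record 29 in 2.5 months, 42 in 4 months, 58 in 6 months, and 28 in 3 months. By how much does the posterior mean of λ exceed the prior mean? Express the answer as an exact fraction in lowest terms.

Total count: 29 + 42 + 58 + 28 = 157.
Total exposure: 2.5 + 4 + 6 + 3 = 15.5 months.
By Gamma–Poisson conjugacy, the posterior is Gamma(α + Σx, β + Σt) = Gamma(33 + 157, 16 + 15.5) = Gamma(190, 63/2).
Posterior mean = 190/(63/2) = 380/63; prior mean = 33/16 = 33/16. Difference = 380/63 − 33/16 = 4001/1008.

4001/1008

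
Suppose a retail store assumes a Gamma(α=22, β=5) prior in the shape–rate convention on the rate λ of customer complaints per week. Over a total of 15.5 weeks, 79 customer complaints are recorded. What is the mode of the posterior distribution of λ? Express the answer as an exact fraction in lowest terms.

200/41

Total count 79 over total exposure 15.5 weeks.
Gamma(α, β) with Poisson data over total exposure Σt gives posterior Gamma(α+Σx, β+Σt) = Gamma(101, 41/2).
Posterior mode = (α'−1)/β' = 100/(41/2) = 200/41.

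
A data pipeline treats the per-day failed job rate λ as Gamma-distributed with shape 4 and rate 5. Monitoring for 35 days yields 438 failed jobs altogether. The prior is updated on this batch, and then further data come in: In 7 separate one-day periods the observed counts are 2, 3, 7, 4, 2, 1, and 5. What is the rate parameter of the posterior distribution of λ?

Total count 438 over total exposure 35 days.
After the first batch: Gamma(4 + 438, 5 + 35) = Gamma(442, 40).
Total count: 2 + 3 + 7 + 4 + 2 + 1 + 5 = 24.
Total exposure: 7 days.
After the second batch: Gamma(442 + 24, 40 + 7) = Gamma(466, 47).

47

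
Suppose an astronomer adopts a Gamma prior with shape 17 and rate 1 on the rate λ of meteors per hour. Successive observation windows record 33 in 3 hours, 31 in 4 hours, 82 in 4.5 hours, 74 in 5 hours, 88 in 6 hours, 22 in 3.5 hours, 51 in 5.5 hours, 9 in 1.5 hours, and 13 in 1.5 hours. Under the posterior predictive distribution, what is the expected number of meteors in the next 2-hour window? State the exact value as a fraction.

Total count: 33 + 31 + 82 + 74 + 88 + 22 + 51 + 9 + 13 = 403.
Total exposure: 3 + 4 + 4.5 + 5 + 6 + 3.5 + 5.5 + 1.5 + 1.5 = 34.5 hours.
Posterior: α' = 17 + 403 = 420, β' = 1 + 34.5 = 71/2.
Predictive mean over a 2-hour window = T·E[λ|data] = 2·420/(71/2) = 1680/71.

1680/71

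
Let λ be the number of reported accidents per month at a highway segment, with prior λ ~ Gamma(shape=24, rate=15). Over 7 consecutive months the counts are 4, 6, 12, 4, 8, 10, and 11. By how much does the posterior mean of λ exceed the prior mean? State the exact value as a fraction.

219/110

Total count: 4 + 6 + 12 + 4 + 8 + 10 + 11 = 55.
Total exposure: 7 months.
Conjugate update: add total count to the shape and total exposure to the rate, giving Gamma(79, 22).
Posterior mean = 79/22 = 79/22; prior mean = 24/15 = 8/5. Difference = 79/22 − 8/5 = 219/110.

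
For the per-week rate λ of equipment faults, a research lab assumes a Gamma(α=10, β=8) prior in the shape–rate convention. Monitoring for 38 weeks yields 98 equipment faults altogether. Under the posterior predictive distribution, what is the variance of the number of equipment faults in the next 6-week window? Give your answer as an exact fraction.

8424/529

Total count 98 over total exposure 38 weeks.
Conjugate update: add total count to the shape and total exposure to the rate, giving Gamma(108, 46).
The posterior predictive for a window of length T is Negative Binomial with variance T·α'·(β'+T)/β'² = 6·108·52/2116 = 8424/529.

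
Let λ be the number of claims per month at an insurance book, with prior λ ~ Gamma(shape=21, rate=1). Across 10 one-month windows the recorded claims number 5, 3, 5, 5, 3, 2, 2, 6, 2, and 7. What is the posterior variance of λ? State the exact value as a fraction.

Total count: 5 + 3 + 5 + 5 + 3 + 2 + 2 + 6 + 2 + 7 = 40.
Total exposure: 10 months.
Posterior: α' = 21 + 40 = 61, β' = 1 + 10 = 11.
Posterior variance = α'/β'² = 61/121.

61/121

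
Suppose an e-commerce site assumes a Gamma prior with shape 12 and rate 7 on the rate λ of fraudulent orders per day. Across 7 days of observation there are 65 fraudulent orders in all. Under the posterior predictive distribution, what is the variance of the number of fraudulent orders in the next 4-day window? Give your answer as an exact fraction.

198/7

Total count 65 over total exposure 7 days.
Gamma(α, β) with Poisson data over total exposure Σt gives posterior Gamma(α+Σx, β+Σt) = Gamma(77, 14).
The posterior predictive for a window of length T is Negative Binomial with variance T·α'·(β'+T)/β'² = 4·77·18/196 = 198/7.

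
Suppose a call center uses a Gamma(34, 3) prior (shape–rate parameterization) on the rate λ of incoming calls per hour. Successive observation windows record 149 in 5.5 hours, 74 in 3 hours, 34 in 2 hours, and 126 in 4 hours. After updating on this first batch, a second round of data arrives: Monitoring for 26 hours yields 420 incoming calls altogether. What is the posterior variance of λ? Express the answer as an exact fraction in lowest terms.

372/841

Total count: 149 + 74 + 34 + 126 = 383.
Total exposure: 5.5 + 3 + 2 + 4 = 14.5 hours.
After the first batch: Gamma(34 + 383, 3 + 14.5) = Gamma(417, 35/2).
Total count 420 over total exposure 26 hours.
After the second batch: Gamma(417 + 420, 35/2 + 26) = Gamma(837, 87/2).
Posterior variance = α'/β'² = 837/(7569/4) = 372/841.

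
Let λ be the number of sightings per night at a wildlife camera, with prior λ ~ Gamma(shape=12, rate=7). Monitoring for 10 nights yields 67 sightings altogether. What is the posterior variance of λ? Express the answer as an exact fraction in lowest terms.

Total count 67 over total exposure 10 nights.
Conjugate update: add total count to the shape and total exposure to the rate, giving Gamma(79, 17).
Posterior variance = α'/β'² = 79/289.

79/289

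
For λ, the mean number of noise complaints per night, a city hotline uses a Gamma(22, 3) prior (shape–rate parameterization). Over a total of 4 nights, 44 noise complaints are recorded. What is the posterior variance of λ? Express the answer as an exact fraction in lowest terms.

66/49

Total count 44 over total exposure 4 nights.
Conjugate update: add total count to the shape and total exposure to the rate, giving Gamma(66, 7).
Posterior variance = α'/β'² = 66/49.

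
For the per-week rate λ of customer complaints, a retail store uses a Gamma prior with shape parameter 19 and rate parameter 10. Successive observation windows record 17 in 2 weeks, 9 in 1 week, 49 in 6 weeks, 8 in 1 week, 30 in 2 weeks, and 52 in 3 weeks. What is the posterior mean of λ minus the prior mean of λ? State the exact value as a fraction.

273/50

Total count: 17 + 9 + 49 + 8 + 30 + 52 = 165.
Total exposure: 2 + 1 + 6 + 1 + 2 + 3 = 15 weeks.
Conjugate update: add total count to the shape and total exposure to the rate, giving Gamma(184, 25).
Posterior mean = 184/25 = 184/25; prior mean = 19/10 = 19/10. Difference = 184/25 − 19/10 = 273/50.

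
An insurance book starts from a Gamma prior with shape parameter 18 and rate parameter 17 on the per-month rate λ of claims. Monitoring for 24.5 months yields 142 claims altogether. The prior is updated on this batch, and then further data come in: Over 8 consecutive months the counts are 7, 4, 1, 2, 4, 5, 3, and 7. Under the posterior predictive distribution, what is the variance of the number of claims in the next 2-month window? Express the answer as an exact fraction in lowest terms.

Total count 142 over total exposure 24.5 months.
After the first batch: Gamma(18 + 142, 17 + 24.5) = Gamma(160, 83/2).
Total count: 7 + 4 + 1 + 2 + 4 + 5 + 3 + 7 = 33.
Total exposure: 8 months.
After the second batch: Gamma(160 + 33, 83/2 + 8) = Gamma(193, 99/2).
The posterior predictive for a window of length T is Negative Binomial with variance T·α'·(β'+T)/β'² = 2·193·(103/2)/(9801/4) = 79516/9801.

79516/9801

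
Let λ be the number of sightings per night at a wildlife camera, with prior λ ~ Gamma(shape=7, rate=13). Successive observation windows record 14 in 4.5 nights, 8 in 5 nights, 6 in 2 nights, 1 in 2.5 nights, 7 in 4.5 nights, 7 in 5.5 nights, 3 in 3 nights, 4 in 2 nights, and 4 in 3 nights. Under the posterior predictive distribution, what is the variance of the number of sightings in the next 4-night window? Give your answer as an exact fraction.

11956/2025

Total count: 14 + 8 + 6 + 1 + 7 + 7 + 3 + 4 + 4 = 54.
Total exposure: 4.5 + 5 + 2 + 2.5 + 4.5 + 5.5 + 3 + 2 + 3 = 32 nights.
Posterior: α' = 7 + 54 = 61, β' = 13 + 32 = 45.
The posterior predictive for a window of length T is Negative Binomial with variance T·α'·(β'+T)/β'² = 4·61·49/2025 = 11956/2025.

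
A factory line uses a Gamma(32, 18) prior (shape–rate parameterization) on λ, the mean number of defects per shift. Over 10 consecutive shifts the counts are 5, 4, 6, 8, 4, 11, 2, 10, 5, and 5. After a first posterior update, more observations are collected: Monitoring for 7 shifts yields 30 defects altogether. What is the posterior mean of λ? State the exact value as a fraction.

122/35

Total count: 5 + 4 + 6 + 8 + 4 + 11 + 2 + 10 + 5 + 5 = 60.
Total exposure: 10 shifts.
After the first batch: Gamma(32 + 60, 18 + 10) = Gamma(92, 28).
Total count 30 over total exposure 7 shifts.
After the second batch: Gamma(92 + 30, 28 + 7) = Gamma(122, 35).
Posterior mean = α'/β' = 122/35.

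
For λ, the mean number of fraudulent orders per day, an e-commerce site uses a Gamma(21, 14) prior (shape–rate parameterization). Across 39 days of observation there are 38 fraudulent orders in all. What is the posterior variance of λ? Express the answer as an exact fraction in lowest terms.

Total count 38 over total exposure 39 days.
Posterior: α' = 21 + 38 = 59, β' = 14 + 39 = 53.
Posterior variance = α'/β'² = 59/2809.

59/2809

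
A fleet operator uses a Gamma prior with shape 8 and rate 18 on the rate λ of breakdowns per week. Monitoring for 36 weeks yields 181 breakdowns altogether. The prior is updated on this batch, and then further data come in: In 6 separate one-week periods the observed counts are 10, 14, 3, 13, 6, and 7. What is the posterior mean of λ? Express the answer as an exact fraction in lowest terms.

121/30

Total count 181 over total exposure 36 weeks.
After the first batch: Gamma(8 + 181, 18 + 36) = Gamma(189, 54).
Total count: 10 + 14 + 3 + 13 + 6 + 7 = 53.
Total exposure: 6 weeks.
After the second batch: Gamma(189 + 53, 54 + 6) = Gamma(242, 60).
Posterior mean = α'/β' = 242/60 = 121/30.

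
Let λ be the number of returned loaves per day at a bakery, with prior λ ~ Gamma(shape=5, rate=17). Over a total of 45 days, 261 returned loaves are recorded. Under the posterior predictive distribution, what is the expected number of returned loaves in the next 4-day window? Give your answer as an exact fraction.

Total count 261 over total exposure 45 days.
By Gamma–Poisson conjugacy, the posterior is Gamma(α + Σx, β + Σt) = Gamma(5 + 261, 17 + 45) = Gamma(266, 62).
Predictive mean over a 4-day window = T·E[λ|data] = 4·266/62 = 532/31.

532/31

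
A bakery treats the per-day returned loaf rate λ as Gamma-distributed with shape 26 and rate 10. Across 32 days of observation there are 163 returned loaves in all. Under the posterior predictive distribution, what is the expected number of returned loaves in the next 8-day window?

36

Total count 163 over total exposure 32 days.
Conjugate update: add total count to the shape and total exposure to the rate, giving Gamma(189, 42).
Predictive mean over an 8-day window = T·E[λ|data] = 8·189/42 = 36.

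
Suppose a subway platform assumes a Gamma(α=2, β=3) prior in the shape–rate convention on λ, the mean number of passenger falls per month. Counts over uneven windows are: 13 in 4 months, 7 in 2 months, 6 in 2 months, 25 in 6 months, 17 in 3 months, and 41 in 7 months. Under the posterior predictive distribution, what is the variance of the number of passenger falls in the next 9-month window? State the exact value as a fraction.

Total count: 13 + 7 + 6 + 25 + 17 + 41 = 109.
Total exposure: 4 + 2 + 2 + 6 + 3 + 7 = 24 months.
Conjugate update: add total count to the shape and total exposure to the rate, giving Gamma(111, 27).
The posterior predictive for a window of length T is Negative Binomial with variance T·α'·(β'+T)/β'² = 9·111·36/729 = 148/3.

148/3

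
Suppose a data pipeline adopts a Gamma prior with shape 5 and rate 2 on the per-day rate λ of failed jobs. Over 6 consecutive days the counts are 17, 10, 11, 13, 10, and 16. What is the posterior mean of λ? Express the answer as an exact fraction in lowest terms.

41/4

Total count: 17 + 10 + 11 + 13 + 10 + 16 = 77.
Total exposure: 6 days.
Gamma(α, β) with Poisson data over total exposure Σt gives posterior Gamma(α+Σx, β+Σt) = Gamma(82, 8).
Posterior mean = α'/β' = 82/8 = 41/4.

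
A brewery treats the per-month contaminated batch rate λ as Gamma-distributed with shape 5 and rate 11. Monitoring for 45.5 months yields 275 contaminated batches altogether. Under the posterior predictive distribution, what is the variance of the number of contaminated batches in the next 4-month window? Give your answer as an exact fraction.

271040/12769

Total count 275 over total exposure 45.5 months.
Gamma(α, β) with Poisson data over total exposure Σt gives posterior Gamma(α+Σx, β+Σt) = Gamma(280, 113/2).
The posterior predictive for a window of length T is Negative Binomial with variance T·α'·(β'+T)/β'² = 4·280·(121/2)/(12769/4) = 271040/12769.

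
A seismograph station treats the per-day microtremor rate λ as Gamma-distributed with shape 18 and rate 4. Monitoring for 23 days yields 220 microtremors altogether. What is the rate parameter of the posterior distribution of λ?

27

Total count 220 over total exposure 23 days.
The Gamma prior is conjugate for the Poisson rate, so λ | data ~ Gamma(18+220, 4+23) = Gamma(238, 27).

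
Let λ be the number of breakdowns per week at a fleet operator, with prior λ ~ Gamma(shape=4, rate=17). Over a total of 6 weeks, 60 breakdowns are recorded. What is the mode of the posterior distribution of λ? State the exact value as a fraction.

Total count 60 over total exposure 6 weeks.
Gamma(α, β) with Poisson data over total exposure Σt gives posterior Gamma(α+Σx, β+Σt) = Gamma(64, 23).
Posterior mode = (α'−1)/β' = 63/23.

63/23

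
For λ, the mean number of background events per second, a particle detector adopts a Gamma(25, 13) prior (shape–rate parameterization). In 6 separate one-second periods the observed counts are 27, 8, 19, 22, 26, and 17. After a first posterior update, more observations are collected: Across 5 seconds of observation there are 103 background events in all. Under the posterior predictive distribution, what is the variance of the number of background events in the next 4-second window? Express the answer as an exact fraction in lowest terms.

1729/36

Total count: 27 + 8 + 19 + 22 + 26 + 17 = 119.
Total exposure: 6 seconds.
After the first batch: Gamma(25 + 119, 13 + 6) = Gamma(144, 19).
Total count 103 over total exposure 5 seconds.
After the second batch: Gamma(144 + 103, 19 + 5) = Gamma(247, 24).
The posterior predictive for a window of length T is Negative Binomial with variance T·α'·(β'+T)/β'² = 4·247·28/576 = 1729/36.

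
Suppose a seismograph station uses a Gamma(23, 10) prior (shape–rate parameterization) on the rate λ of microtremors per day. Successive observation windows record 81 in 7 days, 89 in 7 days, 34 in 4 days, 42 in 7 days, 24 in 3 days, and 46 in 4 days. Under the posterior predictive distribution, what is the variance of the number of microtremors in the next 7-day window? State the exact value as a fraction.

791/12

Total count: 81 + 89 + 34 + 42 + 24 + 46 = 316.
Total exposure: 7 + 7 + 4 + 7 + 3 + 4 = 32 days.
The Gamma prior is conjugate for the Poisson rate, so λ | data ~ Gamma(23+316, 10+32) = Gamma(339, 42).
The posterior predictive for a window of length T is Negative Binomial with variance T·α'·(β'+T)/β'² = 7·339·49/1764 = 791/12.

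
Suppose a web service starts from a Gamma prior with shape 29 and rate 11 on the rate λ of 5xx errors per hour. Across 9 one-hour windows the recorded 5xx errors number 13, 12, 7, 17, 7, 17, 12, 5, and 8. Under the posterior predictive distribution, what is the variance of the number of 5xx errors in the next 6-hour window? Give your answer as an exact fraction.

4953/100

Total count: 13 + 12 + 7 + 17 + 7 + 17 + 12 + 5 + 8 = 98.
Total exposure: 9 hours.
By Gamma–Poisson conjugacy, the posterior is Gamma(α + Σx, β + Σt) = Gamma(29 + 98, 11 + 9) = Gamma(127, 20).
The posterior predictive for a window of length T is Negative Binomial with variance T·α'·(β'+T)/β'² = 6·127·26/400 = 4953/100.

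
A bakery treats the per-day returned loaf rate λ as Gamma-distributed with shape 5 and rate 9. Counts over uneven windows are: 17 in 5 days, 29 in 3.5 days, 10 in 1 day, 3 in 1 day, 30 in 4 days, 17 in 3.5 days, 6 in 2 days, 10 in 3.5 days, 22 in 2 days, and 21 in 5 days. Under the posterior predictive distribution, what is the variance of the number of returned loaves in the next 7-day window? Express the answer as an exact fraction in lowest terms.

221340/6241

Total count: 17 + 29 + 10 + 3 + 30 + 17 + 6 + 10 + 22 + 21 = 165.
Total exposure: 5 + 3.5 + 1 + 1 + 4 + 3.5 + 2 + 3.5 + 2 + 5 = 30.5 days.
By Gamma–Poisson conjugacy, the posterior is Gamma(α + Σx, β + Σt) = Gamma(5 + 165, 9 + 30.5) = Gamma(170, 79/2).
The posterior predictive for a window of length T is Negative Binomial with variance T·α'·(β'+T)/β'² = 7·170·(93/2)/(6241/4) = 221340/6241.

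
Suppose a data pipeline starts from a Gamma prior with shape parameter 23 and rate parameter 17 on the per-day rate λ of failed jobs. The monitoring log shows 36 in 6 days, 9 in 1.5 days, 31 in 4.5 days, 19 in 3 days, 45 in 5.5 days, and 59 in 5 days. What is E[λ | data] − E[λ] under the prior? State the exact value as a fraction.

329/85

Total count: 36 + 9 + 31 + 19 + 45 + 59 = 199.
Total exposure: 6 + 1.5 + 4.5 + 3 + 5.5 + 5 = 25.5 days.
Conjugate update: add total count to the shape and total exposure to the rate, giving Gamma(222, 85/2).
Posterior mean = 222/(85/2) = 444/85; prior mean = 23/17 = 23/17. Difference = 444/85 − 23/17 = 329/85.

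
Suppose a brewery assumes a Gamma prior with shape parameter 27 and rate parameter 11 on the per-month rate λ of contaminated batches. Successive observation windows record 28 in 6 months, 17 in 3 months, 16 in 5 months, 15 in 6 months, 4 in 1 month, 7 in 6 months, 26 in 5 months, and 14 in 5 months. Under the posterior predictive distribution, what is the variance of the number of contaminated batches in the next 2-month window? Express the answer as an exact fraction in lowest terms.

Total count: 28 + 17 + 16 + 15 + 4 + 7 + 26 + 14 = 127.
Total exposure: 6 + 3 + 5 + 6 + 1 + 6 + 5 + 5 = 37 months.
By Gamma–Poisson conjugacy, the posterior is Gamma(α + Σx, β + Σt) = Gamma(27 + 127, 11 + 37) = Gamma(154, 48).
The posterior predictive for a window of length T is Negative Binomial with variance T·α'·(β'+T)/β'² = 2·154·50/2304 = 1925/288.

1925/288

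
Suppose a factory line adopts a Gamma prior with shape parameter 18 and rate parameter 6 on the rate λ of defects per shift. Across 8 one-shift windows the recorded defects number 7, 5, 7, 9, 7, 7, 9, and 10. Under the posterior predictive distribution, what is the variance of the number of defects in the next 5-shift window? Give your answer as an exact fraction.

Total count: 7 + 5 + 7 + 9 + 7 + 7 + 9 + 10 = 61.
Total exposure: 8 shifts.
Gamma(α, β) with Poisson data over total exposure Σt gives posterior Gamma(α+Σx, β+Σt) = Gamma(79, 14).
The posterior predictive for a window of length T is Negative Binomial with variance T·α'·(β'+T)/β'² = 5·79·19/196 = 7505/196.

7505/196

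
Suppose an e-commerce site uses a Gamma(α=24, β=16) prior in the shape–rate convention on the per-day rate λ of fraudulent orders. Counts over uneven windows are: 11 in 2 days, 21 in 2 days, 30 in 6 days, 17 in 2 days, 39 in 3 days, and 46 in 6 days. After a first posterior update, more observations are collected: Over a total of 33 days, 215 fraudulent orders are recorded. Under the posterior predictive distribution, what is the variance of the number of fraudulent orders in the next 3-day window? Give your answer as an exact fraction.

88257/4900

Total count: 11 + 21 + 30 + 17 + 39 + 46 = 164.
Total exposure: 2 + 2 + 6 + 2 + 3 + 6 = 21 days.
After the first batch: Gamma(24 + 164, 16 + 21) = Gamma(188, 37).
Total count 215 over total exposure 33 days.
After the second batch: Gamma(188 + 215, 37 + 33) = Gamma(403, 70).
The posterior predictive for a window of length T is Negative Binomial with variance T·α'·(β'+T)/β'² = 3·403·73/4900 = 88257/4900.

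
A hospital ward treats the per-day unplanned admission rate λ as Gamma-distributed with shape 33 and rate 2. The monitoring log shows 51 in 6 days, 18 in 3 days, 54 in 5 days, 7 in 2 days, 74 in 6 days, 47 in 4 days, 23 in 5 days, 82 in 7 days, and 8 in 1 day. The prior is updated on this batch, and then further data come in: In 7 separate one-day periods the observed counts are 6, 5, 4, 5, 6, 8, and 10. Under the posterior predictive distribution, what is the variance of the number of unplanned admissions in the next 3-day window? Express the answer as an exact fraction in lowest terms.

Total count: 51 + 18 + 54 + 7 + 74 + 47 + 23 + 82 + 8 = 364.
Total exposure: 6 + 3 + 5 + 2 + 6 + 4 + 5 + 7 + 1 = 39 days.
After the first batch: Gamma(33 + 364, 2 + 39) = Gamma(397, 41).
Total count: 6 + 5 + 4 + 5 + 6 + 8 + 10 = 44.
Total exposure: 7 days.
After the second batch: Gamma(397 + 44, 41 + 7) = Gamma(441, 48).
The posterior predictive for a window of length T is Negative Binomial with variance T·α'·(β'+T)/β'² = 3·441·51/2304 = 7497/256.

7497/256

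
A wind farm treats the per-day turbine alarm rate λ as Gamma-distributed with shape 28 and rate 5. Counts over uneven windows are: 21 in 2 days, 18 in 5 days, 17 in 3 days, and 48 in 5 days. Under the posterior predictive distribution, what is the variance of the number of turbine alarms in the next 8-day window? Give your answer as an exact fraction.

1848/25

Total count: 21 + 18 + 17 + 48 = 104.
Total exposure: 2 + 5 + 3 + 5 = 15 days.
Posterior: α' = 28 + 104 = 132, β' = 5 + 15 = 20.
The posterior predictive for a window of length T is Negative Binomial with variance T·α'·(β'+T)/β'² = 8·132·28/400 = 1848/25.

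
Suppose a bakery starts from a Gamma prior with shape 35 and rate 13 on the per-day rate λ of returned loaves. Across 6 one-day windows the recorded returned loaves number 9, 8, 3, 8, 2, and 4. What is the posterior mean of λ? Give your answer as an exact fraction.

69/19

Total count: 9 + 8 + 3 + 8 + 2 + 4 = 34.
Total exposure: 6 days.
By Gamma–Poisson conjugacy, the posterior is Gamma(α + Σx, β + Σt) = Gamma(35 + 34, 13 + 6) = Gamma(69, 19).
Posterior mean = α'/β' = 69/19.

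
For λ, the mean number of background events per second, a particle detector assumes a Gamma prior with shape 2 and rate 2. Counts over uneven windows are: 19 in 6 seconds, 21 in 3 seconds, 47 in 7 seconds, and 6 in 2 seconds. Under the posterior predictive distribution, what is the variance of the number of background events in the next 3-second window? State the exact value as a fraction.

1311/80

Total count: 19 + 21 + 47 + 6 = 93.
Total exposure: 6 + 3 + 7 + 2 = 18 seconds.
Conjugate update: add total count to the shape and total exposure to the rate, giving Gamma(95, 20).
The posterior predictive for a window of length T is Negative Binomial with variance T·α'·(β'+T)/β'² = 3·95·23/400 = 1311/80.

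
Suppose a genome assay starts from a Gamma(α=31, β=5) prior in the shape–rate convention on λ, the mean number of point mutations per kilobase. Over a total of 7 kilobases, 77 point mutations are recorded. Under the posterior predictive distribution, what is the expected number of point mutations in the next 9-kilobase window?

81

Total count 77 over total exposure 7 kilobases.
By Gamma–Poisson conjugacy, the posterior is Gamma(α + Σx, β + Σt) = Gamma(31 + 77, 5 + 7) = Gamma(108, 12).
Predictive mean over a 9-kilobase window = T·E[λ|data] = 9·108/12 = 81.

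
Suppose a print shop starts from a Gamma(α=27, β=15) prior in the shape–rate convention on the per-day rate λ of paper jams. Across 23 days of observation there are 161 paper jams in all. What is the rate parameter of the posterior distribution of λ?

38

Total count 161 over total exposure 23 days.
Gamma(α, β) with Poisson data over total exposure Σt gives posterior Gamma(α+Σx, β+Σt) = Gamma(188, 38).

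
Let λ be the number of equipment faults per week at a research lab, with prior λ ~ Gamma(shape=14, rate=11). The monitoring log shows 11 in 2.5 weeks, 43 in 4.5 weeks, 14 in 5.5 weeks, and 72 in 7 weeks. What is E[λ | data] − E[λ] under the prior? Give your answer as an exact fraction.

2534/671

Total count: 11 + 43 + 14 + 72 = 140.
Total exposure: 2.5 + 4.5 + 5.5 + 7 = 19.5 weeks.
Posterior: α' = 14 + 140 = 154, β' = 11 + 19.5 = 61/2.
Posterior mean = 154/(61/2) = 308/61; prior mean = 14/11 = 14/11. Difference = 308/61 − 14/11 = 2534/671.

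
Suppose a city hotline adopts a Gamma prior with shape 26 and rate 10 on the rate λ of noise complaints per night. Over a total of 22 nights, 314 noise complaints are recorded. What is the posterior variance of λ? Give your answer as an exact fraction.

85/256

Total count 314 over total exposure 22 nights.
The Gamma prior is conjugate for the Poisson rate, so λ | data ~ Gamma(26+314, 10+22) = Gamma(340, 32).
Posterior variance = α'/β'² = 340/1024 = 85/256.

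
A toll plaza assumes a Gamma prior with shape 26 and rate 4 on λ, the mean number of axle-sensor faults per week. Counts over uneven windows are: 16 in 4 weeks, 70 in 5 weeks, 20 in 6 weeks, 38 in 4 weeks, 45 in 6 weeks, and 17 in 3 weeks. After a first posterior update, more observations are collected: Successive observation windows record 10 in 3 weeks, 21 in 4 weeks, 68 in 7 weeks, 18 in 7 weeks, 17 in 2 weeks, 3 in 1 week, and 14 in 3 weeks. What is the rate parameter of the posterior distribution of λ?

59

Total count: 16 + 70 + 20 + 38 + 45 + 17 = 206.
Total exposure: 4 + 5 + 6 + 4 + 6 + 3 = 28 weeks.
After the first batch: Gamma(26 + 206, 4 + 28) = Gamma(232, 32).
Total count: 10 + 21 + 68 + 18 + 17 + 3 + 14 = 151.
Total exposure: 3 + 4 + 7 + 7 + 2 + 1 + 3 = 27 weeks.
After the second batch: Gamma(232 + 151, 32 + 27) = Gamma(383, 59).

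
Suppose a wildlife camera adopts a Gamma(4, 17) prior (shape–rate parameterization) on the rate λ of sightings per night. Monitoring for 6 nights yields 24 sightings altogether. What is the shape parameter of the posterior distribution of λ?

28

Total count 24 over total exposure 6 nights.
Gamma(α, β) with Poisson data over total exposure Σt gives posterior Gamma(α+Σx, β+Σt) = Gamma(28, 23).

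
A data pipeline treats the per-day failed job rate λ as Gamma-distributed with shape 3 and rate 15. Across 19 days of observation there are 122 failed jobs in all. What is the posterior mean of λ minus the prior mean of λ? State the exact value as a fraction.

Total count 122 over total exposure 19 days.
Conjugate update: add total count to the shape and total exposure to the rate, giving Gamma(125, 34).
Posterior mean = 125/34 = 125/34; prior mean = 3/15 = 1/5. Difference = 125/34 − 1/5 = 591/170.

591/170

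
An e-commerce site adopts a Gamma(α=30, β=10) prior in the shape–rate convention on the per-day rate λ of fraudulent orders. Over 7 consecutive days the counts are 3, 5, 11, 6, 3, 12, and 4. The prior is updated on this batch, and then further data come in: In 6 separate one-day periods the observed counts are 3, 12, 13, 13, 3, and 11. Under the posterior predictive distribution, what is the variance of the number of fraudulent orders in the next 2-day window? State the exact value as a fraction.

6450/529

Total count: 3 + 5 + 11 + 6 + 3 + 12 + 4 = 44.
Total exposure: 7 days.
After the first batch: Gamma(30 + 44, 10 + 7) = Gamma(74, 17).
Total count: 3 + 12 + 13 + 13 + 3 + 11 = 55.
Total exposure: 6 days.
After the second batch: Gamma(74 + 55, 17 + 6) = Gamma(129, 23).
The posterior predictive for a window of length T is Negative Binomial with variance T·α'·(β'+T)/β'² = 2·129·25/529 = 6450/529.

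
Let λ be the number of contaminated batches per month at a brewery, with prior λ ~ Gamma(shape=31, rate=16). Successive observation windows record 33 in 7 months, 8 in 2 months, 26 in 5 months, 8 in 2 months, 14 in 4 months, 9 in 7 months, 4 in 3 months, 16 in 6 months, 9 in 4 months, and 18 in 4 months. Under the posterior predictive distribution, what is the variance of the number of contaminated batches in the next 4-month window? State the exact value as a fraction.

2816/225

Total count: 33 + 8 + 26 + 8 + 14 + 9 + 4 + 16 + 9 + 18 = 145.
Total exposure: 7 + 2 + 5 + 2 + 4 + 7 + 3 + 6 + 4 + 4 = 44 months.
By Gamma–Poisson conjugacy, the posterior is Gamma(α + Σx, β + Σt) = Gamma(31 + 145, 16 + 44) = Gamma(176, 60).
The posterior predictive for a window of length T is Negative Binomial with variance T·α'·(β'+T)/β'² = 4·176·64/3600 = 2816/225.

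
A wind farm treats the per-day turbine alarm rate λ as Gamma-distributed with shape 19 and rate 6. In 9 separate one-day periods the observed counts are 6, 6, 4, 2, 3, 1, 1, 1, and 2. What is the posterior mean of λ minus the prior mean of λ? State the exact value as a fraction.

-1/6

Total count: 6 + 6 + 4 + 2 + 3 + 1 + 1 + 1 + 2 = 26.
Total exposure: 9 days.
Posterior: α' = 19 + 26 = 45, β' = 6 + 9 = 15.
Posterior mean = 45/15 = 3; prior mean = 19/6 = 19/6. Difference = 3 − 19/6 = -1/6.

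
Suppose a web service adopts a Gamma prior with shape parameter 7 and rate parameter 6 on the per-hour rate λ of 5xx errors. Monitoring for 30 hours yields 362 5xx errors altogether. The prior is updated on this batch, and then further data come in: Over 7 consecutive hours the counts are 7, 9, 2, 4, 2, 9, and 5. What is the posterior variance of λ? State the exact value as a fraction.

407/1849

Total count 362 over total exposure 30 hours.
After the first batch: Gamma(7 + 362, 6 + 30) = Gamma(369, 36).
Total count: 7 + 9 + 2 + 4 + 2 + 9 + 5 = 38.
Total exposure: 7 hours.
After the second batch: Gamma(369 + 38, 36 + 7) = Gamma(407, 43).
Posterior variance = α'/β'² = 407/1849.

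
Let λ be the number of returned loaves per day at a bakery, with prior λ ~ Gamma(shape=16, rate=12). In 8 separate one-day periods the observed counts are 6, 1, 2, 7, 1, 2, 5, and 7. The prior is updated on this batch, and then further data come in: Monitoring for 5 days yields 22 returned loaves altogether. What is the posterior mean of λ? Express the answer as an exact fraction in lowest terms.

69/25

Total count: 6 + 1 + 2 + 7 + 1 + 2 + 5 + 7 = 31.
Total exposure: 8 days.
After the first batch: Gamma(16 + 31, 12 + 8) = Gamma(47, 20).
Total count 22 over total exposure 5 days.
After the second batch: Gamma(47 + 22, 20 + 5) = Gamma(69, 25).
Posterior mean = α'/β' = 69/25.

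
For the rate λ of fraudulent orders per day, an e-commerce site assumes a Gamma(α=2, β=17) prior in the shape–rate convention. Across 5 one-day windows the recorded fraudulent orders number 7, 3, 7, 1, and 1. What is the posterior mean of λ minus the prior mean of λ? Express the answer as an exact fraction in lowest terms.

Total count: 7 + 3 + 7 + 1 + 1 = 19.
Total exposure: 5 days.
Conjugate update: add total count to the shape and total exposure to the rate, giving Gamma(21, 22).
Posterior mean = 21/22 = 21/22; prior mean = 2/17 = 2/17. Difference = 21/22 − 2/17 = 313/374.

313/374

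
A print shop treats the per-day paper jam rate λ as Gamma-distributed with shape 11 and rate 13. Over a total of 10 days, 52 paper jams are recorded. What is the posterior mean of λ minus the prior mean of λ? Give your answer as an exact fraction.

Total count 52 over total exposure 10 days.
Conjugate update: add total count to the shape and total exposure to the rate, giving Gamma(63, 23).
Posterior mean = 63/23 = 63/23; prior mean = 11/13 = 11/13. Difference = 63/23 − 11/13 = 566/299.

566/299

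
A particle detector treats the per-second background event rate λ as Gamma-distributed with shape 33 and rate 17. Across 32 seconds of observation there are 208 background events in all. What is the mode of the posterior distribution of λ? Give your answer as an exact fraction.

240/49

Total count 208 over total exposure 32 seconds.
By Gamma–Poisson conjugacy, the posterior is Gamma(α + Σx, β + Σt) = Gamma(33 + 208, 17 + 32) = Gamma(241, 49).
Posterior mode = (α'−1)/β' = 240/49.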